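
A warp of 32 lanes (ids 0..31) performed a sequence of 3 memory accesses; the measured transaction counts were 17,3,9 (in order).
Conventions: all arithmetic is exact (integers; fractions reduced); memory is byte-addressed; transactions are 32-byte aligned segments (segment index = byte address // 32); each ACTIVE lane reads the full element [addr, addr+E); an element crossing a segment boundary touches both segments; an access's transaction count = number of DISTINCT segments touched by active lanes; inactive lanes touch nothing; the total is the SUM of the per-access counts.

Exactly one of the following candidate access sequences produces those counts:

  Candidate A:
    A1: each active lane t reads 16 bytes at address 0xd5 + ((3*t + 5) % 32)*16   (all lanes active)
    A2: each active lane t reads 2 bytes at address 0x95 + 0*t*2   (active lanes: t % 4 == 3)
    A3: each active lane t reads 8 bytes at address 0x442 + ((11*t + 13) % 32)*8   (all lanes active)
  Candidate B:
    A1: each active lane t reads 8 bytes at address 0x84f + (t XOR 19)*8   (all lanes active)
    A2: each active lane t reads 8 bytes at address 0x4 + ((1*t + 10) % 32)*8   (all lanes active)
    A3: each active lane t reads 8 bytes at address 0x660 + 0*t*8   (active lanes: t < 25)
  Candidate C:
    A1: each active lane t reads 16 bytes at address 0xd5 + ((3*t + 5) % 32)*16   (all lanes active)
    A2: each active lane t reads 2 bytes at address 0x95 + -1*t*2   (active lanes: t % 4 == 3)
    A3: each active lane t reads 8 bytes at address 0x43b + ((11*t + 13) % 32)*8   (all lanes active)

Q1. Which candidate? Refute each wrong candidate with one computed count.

A: A2 gives 1 transaction, not 3
B: A1 gives 9 transactions, not 17
C: all counts match (17,3,9)

Answer: C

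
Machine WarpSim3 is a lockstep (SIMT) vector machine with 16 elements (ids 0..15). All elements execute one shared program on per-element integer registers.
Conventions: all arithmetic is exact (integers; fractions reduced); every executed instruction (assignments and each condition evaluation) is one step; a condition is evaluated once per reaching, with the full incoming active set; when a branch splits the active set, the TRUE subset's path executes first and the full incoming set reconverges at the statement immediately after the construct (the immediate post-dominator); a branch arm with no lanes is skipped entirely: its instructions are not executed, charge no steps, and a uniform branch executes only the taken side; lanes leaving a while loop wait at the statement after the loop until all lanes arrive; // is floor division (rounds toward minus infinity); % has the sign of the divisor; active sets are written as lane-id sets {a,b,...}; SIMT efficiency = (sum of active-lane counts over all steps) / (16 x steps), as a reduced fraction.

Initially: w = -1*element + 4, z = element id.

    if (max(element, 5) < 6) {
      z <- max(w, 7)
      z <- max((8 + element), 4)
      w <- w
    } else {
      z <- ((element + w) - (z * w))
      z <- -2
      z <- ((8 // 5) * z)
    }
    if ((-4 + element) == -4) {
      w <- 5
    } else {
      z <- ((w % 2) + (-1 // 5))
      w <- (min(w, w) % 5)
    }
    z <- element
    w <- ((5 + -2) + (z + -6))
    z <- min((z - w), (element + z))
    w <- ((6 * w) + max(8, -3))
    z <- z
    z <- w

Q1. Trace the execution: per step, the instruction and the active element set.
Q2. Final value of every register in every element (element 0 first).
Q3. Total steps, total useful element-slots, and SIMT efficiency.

step 0: eval (max(element, 5) < 6)   {0,1,2,3,4,5,6,7,8,9,10,11,12,13,14,15}
step 1: z <- max(w, 7)               {0,1,2,3,4,5}
step 2: z <- max((8 + element), 4)   {0,1,2,3,4,5}
step 3: w <- w                       {0,1,2,3,4,5}
step 4: z <- ((element + w) - (z * w)) {6,7,8,9,10,11,12,13,14,15}
step 5: z <- -2                      {6,7,8,9,10,11,12,13,14,15}
step 6: z <- ((8 // 5) * z)          {6,7,8,9,10,11,12,13,14,15}
step 7: eval ((-4 + element) == -4)  {0,1,2,3,4,5,6,7,8,9,10,11,12,13,14,15}
step 8: w <- 5                       {0}
step 9: z <- ((w % 2) + (-1 // 5))   {1,2,3,4,5,6,7,8,9,10,11,12,13,14,15}
step 10: w <- (min(w, w) % 5)         {1,2,3,4,5,6,7,8,9,10,11,12,13,14,15}
step 11: z <- element                 {0,1,2,3,4,5,6,7,8,9,10,11,12,13,14,15}
step 12: w <- ((5 + -2) + (z + -6))   {0,1,2,3,4,5,6,7,8,9,10,11,12,13,14,15}
step 13: z <- min((z - w), (element + z)) {0,1,2,3,4,5,6,7,8,9,10,11,12,13,14,15}
step 14: w <- ((6 * w) + max(8, -3))  {0,1,2,3,4,5,6,7,8,9,10,11,12,13,14,15}
step 15: z <- z                       {0,1,2,3,4,5,6,7,8,9,10,11,12,13,14,15}
step 16: z <- w                       {0,1,2,3,4,5,6,7,8,9,10,11,12,13,14,15}

Answer: 17 steps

w: -10,-4,2,8,14,20,26,32,38,44,50,56,62,68,74,80
z: -10,-4,2,8,14,20,26,32,38,44,50,56,62,68,74,80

steps = 17; useful = 207; efficiency = 207/272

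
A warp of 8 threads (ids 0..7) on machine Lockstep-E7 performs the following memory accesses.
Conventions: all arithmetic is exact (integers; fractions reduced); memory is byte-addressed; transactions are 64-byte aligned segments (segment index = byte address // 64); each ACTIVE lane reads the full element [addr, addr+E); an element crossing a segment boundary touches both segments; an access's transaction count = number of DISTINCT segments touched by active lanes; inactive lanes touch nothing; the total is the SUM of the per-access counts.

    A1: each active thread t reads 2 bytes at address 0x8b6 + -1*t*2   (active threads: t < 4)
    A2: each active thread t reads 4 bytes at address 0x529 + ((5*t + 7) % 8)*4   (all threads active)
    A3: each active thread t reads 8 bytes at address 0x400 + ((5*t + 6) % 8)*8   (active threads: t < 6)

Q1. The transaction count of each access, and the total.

A1: 1 transaction
A2: 2 transactions
A3: 1 transaction

Answer: 1,2,1; total 4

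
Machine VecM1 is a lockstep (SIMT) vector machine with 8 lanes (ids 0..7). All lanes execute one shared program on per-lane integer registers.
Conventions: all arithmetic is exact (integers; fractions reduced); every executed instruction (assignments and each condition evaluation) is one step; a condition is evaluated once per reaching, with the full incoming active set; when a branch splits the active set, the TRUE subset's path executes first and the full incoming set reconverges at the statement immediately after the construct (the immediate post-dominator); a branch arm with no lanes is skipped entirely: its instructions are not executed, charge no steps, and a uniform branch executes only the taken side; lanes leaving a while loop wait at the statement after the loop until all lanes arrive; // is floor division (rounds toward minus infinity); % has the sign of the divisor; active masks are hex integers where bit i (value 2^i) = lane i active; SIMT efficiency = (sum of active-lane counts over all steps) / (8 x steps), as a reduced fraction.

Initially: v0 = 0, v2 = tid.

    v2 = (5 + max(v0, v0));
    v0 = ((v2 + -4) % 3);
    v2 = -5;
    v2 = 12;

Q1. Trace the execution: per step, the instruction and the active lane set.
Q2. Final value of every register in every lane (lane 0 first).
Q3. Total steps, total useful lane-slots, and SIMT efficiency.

step 0: v2 <- (5 + max(v0, v0))      0xff
step 1: v0 <- ((v2 + -4) % 3)        0xff
step 2: v2 <- -5                     0xff
step 3: v2 <- 12                     0xff

Answer: 4 steps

v0: 1,1,1,1,1,1,1,1
v2: 12,12,12,12,12,12,12,12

steps = 4; useful = 32; efficiency = 32/32 = 1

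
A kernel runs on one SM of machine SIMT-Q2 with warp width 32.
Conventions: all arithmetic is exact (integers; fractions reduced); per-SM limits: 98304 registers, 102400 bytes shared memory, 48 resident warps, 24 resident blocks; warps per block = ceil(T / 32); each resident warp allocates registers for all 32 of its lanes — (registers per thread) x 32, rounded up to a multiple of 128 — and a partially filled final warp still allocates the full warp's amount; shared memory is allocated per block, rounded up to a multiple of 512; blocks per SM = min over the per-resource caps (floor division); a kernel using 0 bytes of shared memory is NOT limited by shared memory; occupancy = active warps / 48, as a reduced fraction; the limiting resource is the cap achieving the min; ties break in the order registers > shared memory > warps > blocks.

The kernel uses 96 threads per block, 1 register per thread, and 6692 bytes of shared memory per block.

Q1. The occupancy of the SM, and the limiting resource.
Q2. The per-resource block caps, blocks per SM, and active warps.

Answer: occupancy 7/8, limited by shared memory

registers: 256 blocks
shared memory: 14 blocks
warps: 16 blocks
blocks: 24 blocks

Answer: 14 blocks, 42 active warps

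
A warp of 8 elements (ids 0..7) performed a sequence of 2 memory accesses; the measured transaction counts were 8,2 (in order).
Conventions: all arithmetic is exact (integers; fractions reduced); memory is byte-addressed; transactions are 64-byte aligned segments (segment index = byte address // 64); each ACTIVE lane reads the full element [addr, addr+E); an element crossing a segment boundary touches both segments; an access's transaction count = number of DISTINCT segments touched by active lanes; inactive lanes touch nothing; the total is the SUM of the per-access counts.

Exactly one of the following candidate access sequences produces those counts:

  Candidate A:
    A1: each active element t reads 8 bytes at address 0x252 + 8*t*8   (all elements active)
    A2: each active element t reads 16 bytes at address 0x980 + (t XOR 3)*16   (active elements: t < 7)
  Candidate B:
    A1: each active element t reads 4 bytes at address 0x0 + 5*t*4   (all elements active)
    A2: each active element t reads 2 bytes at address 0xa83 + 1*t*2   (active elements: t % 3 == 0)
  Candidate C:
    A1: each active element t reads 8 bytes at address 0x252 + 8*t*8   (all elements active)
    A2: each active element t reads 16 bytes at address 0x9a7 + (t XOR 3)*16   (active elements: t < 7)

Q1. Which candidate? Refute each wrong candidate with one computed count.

B: A1 gives 3 transactions, not 8
C: A2 gives 3 transactions, not 2
A: all counts match (8,2)

Answer: A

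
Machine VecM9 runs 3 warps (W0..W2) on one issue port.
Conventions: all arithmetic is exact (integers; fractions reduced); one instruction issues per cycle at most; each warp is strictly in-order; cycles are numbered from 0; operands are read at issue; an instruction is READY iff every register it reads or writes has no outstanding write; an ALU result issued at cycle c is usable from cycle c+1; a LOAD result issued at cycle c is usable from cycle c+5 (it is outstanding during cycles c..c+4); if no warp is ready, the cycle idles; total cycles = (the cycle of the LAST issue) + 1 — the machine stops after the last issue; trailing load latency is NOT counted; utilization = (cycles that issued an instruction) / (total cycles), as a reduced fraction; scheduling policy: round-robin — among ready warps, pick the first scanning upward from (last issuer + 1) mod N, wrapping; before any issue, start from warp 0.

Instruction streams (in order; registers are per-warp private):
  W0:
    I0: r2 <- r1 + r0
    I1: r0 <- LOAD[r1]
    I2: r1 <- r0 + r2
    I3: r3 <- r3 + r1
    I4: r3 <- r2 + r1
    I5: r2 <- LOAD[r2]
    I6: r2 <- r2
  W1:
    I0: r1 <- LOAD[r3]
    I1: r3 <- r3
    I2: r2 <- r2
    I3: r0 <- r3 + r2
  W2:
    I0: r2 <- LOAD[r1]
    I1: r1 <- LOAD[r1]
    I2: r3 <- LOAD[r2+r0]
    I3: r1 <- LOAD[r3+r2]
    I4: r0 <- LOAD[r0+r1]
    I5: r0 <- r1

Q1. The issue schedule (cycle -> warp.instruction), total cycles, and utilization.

cycle 0: W0.I0
cycle 1: W1.I0
cycle 2: W2.I0
cycle 3: W0.I1
cycle 4: W1.I1
cycle 5: W2.I1
cycle 6: W1.I2
cycle 7: W2.I2
cycle 8: W0.I2
cycle 9: W1.I3
cycle 10: W0.I3
cycle 11: W0.I4
cycle 12: W2.I3
cycle 13: W0.I5
cycle 14: idle
cycle 15: idle
cycle 16: idle
cycle 17: W2.I4
cycle 18: W0.I6
cycle 19: idle
cycle 20: idle
cycle 21: idle
cycle 22: W2.I5

Answer: 23 cycles, utilization 17/23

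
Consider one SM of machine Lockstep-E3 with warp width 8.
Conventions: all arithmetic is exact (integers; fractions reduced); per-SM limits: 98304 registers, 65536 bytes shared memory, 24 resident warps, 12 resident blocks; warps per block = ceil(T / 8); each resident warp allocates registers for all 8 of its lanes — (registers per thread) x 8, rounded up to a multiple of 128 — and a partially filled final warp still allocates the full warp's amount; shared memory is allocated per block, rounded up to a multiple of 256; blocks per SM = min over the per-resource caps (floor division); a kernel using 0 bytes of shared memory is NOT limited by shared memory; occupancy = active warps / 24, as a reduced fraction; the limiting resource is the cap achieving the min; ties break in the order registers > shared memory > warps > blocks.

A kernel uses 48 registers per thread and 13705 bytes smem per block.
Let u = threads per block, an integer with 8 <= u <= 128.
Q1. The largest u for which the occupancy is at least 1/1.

Answer: u = 96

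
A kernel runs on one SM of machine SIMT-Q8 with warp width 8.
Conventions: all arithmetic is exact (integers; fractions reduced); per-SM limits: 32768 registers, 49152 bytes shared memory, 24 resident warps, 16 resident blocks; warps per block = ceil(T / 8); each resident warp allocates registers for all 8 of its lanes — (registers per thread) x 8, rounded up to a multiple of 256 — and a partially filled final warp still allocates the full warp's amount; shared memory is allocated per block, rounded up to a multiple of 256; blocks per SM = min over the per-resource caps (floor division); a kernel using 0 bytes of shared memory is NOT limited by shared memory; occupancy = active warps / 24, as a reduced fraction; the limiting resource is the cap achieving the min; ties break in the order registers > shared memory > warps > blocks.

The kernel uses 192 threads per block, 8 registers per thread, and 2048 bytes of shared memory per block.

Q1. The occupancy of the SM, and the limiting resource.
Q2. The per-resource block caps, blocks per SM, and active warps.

Answer: occupancy 1, limited by warps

registers: 5 blocks
shared memory: 24 blocks
warps: 1 block
blocks: 16 blocks

Answer: 1 block, 24 active warps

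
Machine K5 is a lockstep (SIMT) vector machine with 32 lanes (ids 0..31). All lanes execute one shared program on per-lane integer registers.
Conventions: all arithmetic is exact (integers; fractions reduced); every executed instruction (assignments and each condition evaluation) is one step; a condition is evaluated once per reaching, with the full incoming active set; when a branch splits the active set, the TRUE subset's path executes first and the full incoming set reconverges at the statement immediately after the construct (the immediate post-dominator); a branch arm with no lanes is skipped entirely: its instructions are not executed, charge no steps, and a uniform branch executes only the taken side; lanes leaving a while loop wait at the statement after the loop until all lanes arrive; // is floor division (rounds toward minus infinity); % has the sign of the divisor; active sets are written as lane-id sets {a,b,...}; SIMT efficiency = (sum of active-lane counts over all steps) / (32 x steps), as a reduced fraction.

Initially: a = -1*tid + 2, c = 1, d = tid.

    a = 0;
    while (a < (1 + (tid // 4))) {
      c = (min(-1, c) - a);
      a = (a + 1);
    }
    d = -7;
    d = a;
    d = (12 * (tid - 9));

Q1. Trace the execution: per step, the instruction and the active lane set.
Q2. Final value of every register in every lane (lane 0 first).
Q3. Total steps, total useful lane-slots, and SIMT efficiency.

step 0: a <- 0                       {0,1,2,3,4,5,6,7,8,9,10,11,12,13,14,15,16,17,18,19,20,21,22,23,24,25,26,27,28,29,30,31}
step 1: eval (a < (1 + (tid // 4)))  {0,1,2,3,4,5,6,7,8,9,10,11,12,13,14,15,16,17,18,19,20,21,22,23,24,25,26,27,28,29,30,31}
step 2: c <- (min(-1, c) - a)        {0,1,2,3,4,5,6,7,8,9,10,11,12,13,14,15,16,17,18,19,20,21,22,23,24,25,26,27,28,29,30,31}
step 3: a <- (a + 1)                 {0,1,2,3,4,5,6,7,8,9,10,11,12,13,14,15,16,17,18,19,20,21,22,23,24,25,26,27,28,29,30,31}
step 4: eval (a < (1 + (tid // 4)))  {0,1,2,3,4,5,6,7,8,9,10,11,12,13,14,15,16,17,18,19,20,21,22,23,24,25,26,27,28,29,30,31}
step 5: c <- (min(-1, c) - a)        {4,5,6,7,8,9,10,11,12,13,14,15,16,17,18,19,20,21,22,23,24,25,26,27,28,29,30,31}
step 6: a <- (a + 1)                 {4,5,6,7,8,9,10,11,12,13,14,15,16,17,18,19,20,21,22,23,24,25,26,27,28,29,30,31}
step 7: eval (a < (1 + (tid // 4)))  {4,5,6,7,8,9,10,11,12,13,14,15,16,17,18,19,20,21,22,23,24,25,26,27,28,29,30,31}
step 8: c <- (min(-1, c) - a)        {8,9,10,11,12,13,14,15,16,17,18,19,20,21,22,23,24,25,26,27,28,29,30,31}
step 9: a <- (a + 1)                 {8,9,10,11,12,13,14,15,16,17,18,19,20,21,22,23,24,25,26,27,28,29,30,31}
step 10: eval (a < (1 + (tid // 4)))  {8,9,10,11,12,13,14,15,16,17,18,19,20,21,22,23,24,25,26,27,28,29,30,31}
step 11: c <- (min(-1, c) - a)        {12,13,14,15,16,17,18,19,20,21,22,23,24,25,26,27,28,29,30,31}
step 12: a <- (a + 1)                 {12,13,14,15,16,17,18,19,20,21,22,23,24,25,26,27,28,29,30,31}
step 13: eval (a < (1 + (tid // 4)))  {12,13,14,15,16,17,18,19,20,21,22,23,24,25,26,27,28,29,30,31}
step 14: c <- (min(-1, c) - a)        {16,17,18,19,20,21,22,23,24,25,26,27,28,29,30,31}
step 15: a <- (a + 1)                 {16,17,18,19,20,21,22,23,24,25,26,27,28,29,30,31}
step 16: eval (a < (1 + (tid // 4)))  {16,17,18,19,20,21,22,23,24,25,26,27,28,29,30,31}
step 17: c <- (min(-1, c) - a)        {20,21,22,23,24,25,26,27,28,29,30,31}
step 18: a <- (a + 1)                 {20,21,22,23,24,25,26,27,28,29,30,31}
step 19: eval (a < (1 + (tid // 4)))  {20,21,22,23,24,25,26,27,28,29,30,31}
step 20: c <- (min(-1, c) - a)        {24,25,26,27,28,29,30,31}
step 21: a <- (a + 1)                 {24,25,26,27,28,29,30,31}
step 22: eval (a < (1 + (tid // 4)))  {24,25,26,27,28,29,30,31}
step 23: c <- (min(-1, c) - a)        {28,29,30,31}
step 24: a <- (a + 1)                 {28,29,30,31}
step 25: eval (a < (1 + (tid // 4)))  {28,29,30,31}
step 26: d <- -7                      {0,1,2,3,4,5,6,7,8,9,10,11,12,13,14,15,16,17,18,19,20,21,22,23,24,25,26,27,28,29,30,31}
step 27: d <- a                       {0,1,2,3,4,5,6,7,8,9,10,11,12,13,14,15,16,17,18,19,20,21,22,23,24,25,26,27,28,29,30,31}
step 28: d <- (12 * (tid - 9))        {0,1,2,3,4,5,6,7,8,9,10,11,12,13,14,15,16,17,18,19,20,21,22,23,24,25,26,27,28,29,30,31}

Answer: 29 steps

a: 1,1,1,1,2,2,2,2,3,3,3,3,4,4,4,4,5,5,5,5,6,6,6,6,7,7,7,7,8,8,8,8
c: -1,-1,-1,-1,-2,-2,-2,-2,-4,-4,-4,-4,-7,-7,-7,-7,-11,-11,-11,-11,-16,-16,-16,-16,-22,-22,-22,-22,-29,-29,-29,-29
d: -108,-96,-84,-72,-60,-48,-36,-24,-12,0,12,24,36,48,60,72,84,96,108,120,132,144,156,168,180,192,204,216,228,240,252,264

steps = 29; useful = 592; efficiency = 592/928 = 37/58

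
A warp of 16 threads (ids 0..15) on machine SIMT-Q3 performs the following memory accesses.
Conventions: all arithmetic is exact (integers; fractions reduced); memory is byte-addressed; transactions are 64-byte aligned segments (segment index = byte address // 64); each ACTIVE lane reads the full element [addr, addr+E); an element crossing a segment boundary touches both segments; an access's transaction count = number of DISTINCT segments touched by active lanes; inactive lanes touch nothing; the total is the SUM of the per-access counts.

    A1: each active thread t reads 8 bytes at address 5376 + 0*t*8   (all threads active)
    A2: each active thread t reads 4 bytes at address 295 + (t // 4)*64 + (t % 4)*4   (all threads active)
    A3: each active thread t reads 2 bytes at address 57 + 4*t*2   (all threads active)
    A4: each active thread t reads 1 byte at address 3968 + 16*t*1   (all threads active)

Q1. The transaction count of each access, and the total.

A1: 1 transaction
A2: 4 transactions
A3: 3 transactions
A4: 4 transactions

Answer: 1,4,3,4; total 12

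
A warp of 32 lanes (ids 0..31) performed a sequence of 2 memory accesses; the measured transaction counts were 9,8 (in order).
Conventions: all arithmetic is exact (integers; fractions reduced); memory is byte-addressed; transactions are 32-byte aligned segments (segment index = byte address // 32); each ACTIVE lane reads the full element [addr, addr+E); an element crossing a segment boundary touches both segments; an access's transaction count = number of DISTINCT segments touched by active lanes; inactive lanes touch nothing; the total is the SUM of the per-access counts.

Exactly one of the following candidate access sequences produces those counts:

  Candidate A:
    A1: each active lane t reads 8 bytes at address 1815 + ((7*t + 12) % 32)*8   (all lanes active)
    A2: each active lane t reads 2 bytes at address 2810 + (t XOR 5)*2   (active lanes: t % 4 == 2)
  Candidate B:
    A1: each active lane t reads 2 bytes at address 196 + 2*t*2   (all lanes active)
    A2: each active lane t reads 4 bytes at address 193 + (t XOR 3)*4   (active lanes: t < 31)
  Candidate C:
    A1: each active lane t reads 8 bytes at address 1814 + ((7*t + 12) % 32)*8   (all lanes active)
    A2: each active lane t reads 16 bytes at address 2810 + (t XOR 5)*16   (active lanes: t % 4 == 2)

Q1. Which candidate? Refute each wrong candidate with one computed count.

A: A2 gives 2 transactions, not 8
B: A1 gives 5 transactions, not 9
C: all counts match (9,8)

Answer: C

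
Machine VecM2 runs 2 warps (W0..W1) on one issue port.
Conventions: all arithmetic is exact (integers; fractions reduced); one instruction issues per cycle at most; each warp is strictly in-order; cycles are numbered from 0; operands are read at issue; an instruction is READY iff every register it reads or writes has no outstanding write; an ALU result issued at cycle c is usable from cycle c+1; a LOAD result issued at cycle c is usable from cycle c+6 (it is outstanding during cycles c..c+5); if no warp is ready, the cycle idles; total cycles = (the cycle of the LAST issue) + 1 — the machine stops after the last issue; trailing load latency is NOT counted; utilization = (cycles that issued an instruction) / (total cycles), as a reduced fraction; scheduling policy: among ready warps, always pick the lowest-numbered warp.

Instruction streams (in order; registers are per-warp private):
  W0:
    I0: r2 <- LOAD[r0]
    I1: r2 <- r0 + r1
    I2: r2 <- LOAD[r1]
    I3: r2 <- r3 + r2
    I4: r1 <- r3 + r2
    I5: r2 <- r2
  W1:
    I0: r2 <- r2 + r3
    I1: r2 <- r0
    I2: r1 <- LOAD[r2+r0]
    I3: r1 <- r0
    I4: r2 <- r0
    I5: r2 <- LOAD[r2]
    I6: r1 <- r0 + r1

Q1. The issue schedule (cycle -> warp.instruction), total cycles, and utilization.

cycle 0: W0.I0
cycle 1: W1.I0
cycle 2: W1.I1
cycle 3: W1.I2
cycle 4: idle
cycle 5: idle
cycle 6: W0.I1
cycle 7: W0.I2
cycle 8: idle
cycle 9: W1.I3
cycle 10: W1.I4
cycle 11: W1.I5
cycle 12: W1.I6
cycle 13: W0.I3
cycle 14: W0.I4
cycle 15: W0.I5

Answer: 16 cycles, utilization 13/16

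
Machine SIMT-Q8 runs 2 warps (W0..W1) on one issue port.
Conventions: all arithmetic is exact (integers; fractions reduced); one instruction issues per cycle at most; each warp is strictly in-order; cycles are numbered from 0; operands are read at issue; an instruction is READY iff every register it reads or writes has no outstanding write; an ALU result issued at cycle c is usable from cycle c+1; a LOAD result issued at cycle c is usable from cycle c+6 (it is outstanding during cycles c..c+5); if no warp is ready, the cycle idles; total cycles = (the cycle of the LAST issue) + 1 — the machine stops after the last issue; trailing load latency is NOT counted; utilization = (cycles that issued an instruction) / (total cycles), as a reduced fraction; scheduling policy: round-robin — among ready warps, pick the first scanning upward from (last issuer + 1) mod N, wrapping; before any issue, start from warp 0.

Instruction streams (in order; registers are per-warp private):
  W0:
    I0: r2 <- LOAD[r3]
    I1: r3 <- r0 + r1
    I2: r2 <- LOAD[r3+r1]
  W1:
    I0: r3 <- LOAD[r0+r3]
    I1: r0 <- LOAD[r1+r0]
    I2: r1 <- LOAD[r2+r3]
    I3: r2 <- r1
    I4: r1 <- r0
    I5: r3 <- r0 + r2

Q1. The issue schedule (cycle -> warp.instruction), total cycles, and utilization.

cycle 0: W0.I0
cycle 1: W1.I0
cycle 2: W0.I1
cycle 3: W1.I1
cycle 4: idle
cycle 5: idle
cycle 6: W0.I2
cycle 7: W1.I2
cycle 8: idle
cycle 9: idle
cycle 10: idle
cycle 11: idle
cycle 12: idle
cycle 13: W1.I3
cycle 14: W1.I4
cycle 15: W1.I5

Answer: 16 cycles, utilization 9/16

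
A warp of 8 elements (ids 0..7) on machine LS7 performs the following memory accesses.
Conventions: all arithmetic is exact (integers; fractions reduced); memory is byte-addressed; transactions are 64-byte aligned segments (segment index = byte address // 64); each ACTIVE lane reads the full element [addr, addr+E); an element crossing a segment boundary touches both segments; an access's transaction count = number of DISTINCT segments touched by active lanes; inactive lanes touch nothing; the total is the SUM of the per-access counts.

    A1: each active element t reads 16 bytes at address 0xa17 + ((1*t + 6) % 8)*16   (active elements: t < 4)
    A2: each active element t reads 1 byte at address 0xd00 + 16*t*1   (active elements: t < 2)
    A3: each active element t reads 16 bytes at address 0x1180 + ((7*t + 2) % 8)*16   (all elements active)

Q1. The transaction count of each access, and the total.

A1: 3 transactions
A2: 1 transaction
A3: 2 transactions

Answer: 3,1,2; total 6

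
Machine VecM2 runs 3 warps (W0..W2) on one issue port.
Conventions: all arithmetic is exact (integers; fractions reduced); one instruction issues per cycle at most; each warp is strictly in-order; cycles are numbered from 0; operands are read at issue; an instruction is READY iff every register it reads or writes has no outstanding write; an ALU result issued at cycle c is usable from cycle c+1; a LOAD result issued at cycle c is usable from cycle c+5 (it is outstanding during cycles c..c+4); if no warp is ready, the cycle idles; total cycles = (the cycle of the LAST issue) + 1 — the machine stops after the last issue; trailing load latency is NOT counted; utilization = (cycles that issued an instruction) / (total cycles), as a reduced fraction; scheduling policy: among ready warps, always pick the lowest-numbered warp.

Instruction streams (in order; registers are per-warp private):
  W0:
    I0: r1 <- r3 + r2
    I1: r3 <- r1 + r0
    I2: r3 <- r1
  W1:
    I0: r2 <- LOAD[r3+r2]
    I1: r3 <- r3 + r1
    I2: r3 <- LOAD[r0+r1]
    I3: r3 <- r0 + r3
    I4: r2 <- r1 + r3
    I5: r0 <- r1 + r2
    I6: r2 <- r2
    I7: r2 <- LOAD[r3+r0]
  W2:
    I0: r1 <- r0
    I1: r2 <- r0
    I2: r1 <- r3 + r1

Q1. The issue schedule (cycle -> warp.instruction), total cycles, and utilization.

cycle 0: W0.I0
cycle 1: W0.I1
cycle 2: W0.I2
cycle 3: W1.I0
cycle 4: W1.I1
cycle 5: W1.I2
cycle 6: W2.I0
cycle 7: W2.I1
cycle 8: W2.I2
cycle 9: idle
cycle 10: W1.I3
cycle 11: W1.I4
cycle 12: W1.I5
cycle 13: W1.I6
cycle 14: W1.I7

Answer: 15 cycles, utilization 14/15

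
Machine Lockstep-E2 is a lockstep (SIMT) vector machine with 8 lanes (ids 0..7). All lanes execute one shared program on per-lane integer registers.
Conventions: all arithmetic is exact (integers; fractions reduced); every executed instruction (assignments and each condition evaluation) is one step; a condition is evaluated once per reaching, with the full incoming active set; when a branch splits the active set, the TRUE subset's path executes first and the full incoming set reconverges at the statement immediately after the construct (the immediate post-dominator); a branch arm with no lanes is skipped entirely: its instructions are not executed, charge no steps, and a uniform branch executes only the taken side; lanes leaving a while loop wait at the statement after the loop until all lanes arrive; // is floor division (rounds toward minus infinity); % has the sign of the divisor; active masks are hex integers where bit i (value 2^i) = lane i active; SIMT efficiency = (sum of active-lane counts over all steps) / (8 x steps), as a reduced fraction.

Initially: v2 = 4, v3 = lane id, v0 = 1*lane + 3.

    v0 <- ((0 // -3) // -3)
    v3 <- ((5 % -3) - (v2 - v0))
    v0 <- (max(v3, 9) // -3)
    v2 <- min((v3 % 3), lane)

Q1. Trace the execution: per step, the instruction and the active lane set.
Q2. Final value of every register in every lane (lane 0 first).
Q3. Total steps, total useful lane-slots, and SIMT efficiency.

step 0: v0 <- ((0 // -3) // -3)      0xff
step 1: v3 <- ((5 % -3) - (v2 - v0)) 0xff
step 2: v0 <- (max(v3, 9) // -3)     0xff
step 3: v2 <- min((v3 % 3), lane)    0xff

Answer: 4 steps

v2: 0,1,1,1,1,1,1,1
v3: -5,-5,-5,-5,-5,-5,-5,-5
v0: -3,-3,-3,-3,-3,-3,-3,-3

steps = 4; useful = 32; efficiency = 32/32 = 1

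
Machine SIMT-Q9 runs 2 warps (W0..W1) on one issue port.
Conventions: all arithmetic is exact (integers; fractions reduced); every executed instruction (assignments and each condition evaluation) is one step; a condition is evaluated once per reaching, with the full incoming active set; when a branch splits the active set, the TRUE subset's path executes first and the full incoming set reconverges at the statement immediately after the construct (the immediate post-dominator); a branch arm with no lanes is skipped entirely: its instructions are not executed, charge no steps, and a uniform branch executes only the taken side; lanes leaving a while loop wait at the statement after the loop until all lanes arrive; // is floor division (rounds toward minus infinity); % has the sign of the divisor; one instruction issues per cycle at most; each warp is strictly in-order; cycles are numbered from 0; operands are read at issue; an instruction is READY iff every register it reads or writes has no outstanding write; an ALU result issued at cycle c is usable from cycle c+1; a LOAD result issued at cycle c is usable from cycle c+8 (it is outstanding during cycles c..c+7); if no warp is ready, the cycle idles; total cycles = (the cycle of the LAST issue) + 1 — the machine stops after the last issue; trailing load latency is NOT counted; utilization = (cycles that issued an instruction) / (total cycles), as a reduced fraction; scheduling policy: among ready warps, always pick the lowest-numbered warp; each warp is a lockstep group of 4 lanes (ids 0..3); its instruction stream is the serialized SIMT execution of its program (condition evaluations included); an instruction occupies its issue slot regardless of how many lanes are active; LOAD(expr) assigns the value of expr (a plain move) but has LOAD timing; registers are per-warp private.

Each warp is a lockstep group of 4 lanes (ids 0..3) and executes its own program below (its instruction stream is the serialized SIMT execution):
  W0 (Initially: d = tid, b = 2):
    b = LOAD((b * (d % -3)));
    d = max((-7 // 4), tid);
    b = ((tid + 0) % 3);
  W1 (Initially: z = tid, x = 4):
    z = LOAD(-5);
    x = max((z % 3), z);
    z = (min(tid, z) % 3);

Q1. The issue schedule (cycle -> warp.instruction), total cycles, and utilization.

cycle 0: W0.I0
cycle 1: W0.I1
cycle 2: W1.I0
cycle 3: idle
cycle 4: idle
cycle 5: idle
cycle 6: idle
cycle 7: idle
cycle 8: W0.I2
cycle 9: idle
cycle 10: W1.I1
cycle 11: W1.I2

Answer: 12 cycles, utilization 1/2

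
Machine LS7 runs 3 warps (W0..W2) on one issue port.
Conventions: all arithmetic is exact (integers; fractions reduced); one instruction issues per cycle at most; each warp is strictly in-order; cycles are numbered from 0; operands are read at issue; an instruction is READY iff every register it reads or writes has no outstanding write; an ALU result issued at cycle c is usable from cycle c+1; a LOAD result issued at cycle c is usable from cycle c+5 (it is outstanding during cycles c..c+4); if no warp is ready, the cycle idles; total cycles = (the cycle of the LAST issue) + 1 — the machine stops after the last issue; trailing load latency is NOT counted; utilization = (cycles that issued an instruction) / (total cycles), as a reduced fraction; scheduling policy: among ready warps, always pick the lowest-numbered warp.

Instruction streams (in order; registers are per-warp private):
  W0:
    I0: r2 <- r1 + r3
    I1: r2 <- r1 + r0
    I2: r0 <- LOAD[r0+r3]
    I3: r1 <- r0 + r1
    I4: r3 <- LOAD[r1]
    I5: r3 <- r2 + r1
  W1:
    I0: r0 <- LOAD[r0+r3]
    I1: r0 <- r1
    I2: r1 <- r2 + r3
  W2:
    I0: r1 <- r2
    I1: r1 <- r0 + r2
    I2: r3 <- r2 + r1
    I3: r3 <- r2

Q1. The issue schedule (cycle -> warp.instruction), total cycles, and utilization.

cycle 0: W0.I0
cycle 1: W0.I1
cycle 2: W0.I2
cycle 3: W1.I0
cycle 4: W2.I0
cycle 5: W2.I1
cycle 6: W2.I2
cycle 7: W0.I3
cycle 8: W0.I4
cycle 9: W1.I1
cycle 10: W1.I2
cycle 11: W2.I3
cycle 12: idle
cycle 13: W0.I5

Answer: 14 cycles, utilization 13/14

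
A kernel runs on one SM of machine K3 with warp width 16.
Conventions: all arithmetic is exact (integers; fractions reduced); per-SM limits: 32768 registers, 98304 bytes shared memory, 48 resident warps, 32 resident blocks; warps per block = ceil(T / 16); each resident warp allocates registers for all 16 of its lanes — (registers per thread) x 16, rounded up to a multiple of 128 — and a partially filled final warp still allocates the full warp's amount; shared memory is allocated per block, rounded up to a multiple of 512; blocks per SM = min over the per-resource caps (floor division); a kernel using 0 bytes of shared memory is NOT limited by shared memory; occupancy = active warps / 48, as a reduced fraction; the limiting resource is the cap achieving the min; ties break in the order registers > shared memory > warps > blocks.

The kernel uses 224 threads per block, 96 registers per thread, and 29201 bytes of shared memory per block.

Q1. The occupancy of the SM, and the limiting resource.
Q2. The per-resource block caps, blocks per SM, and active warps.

Answer: occupancy 7/24, limited by registers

registers: 1 block
shared memory: 3 blocks
warps: 3 blocks
blocks: 32 blocks

Answer: 1 block, 14 active warps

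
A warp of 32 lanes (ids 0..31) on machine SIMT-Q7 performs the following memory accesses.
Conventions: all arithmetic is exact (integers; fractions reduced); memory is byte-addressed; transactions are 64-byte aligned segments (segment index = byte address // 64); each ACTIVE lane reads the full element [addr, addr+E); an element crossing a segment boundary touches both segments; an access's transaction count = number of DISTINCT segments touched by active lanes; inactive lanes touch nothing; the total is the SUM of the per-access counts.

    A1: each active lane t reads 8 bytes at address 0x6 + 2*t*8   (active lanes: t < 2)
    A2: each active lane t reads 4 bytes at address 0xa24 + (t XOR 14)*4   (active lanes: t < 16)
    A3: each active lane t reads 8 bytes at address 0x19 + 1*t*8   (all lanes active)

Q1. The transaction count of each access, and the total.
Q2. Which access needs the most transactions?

A1: 1 transaction
A2: 2 transactions
A3: 5 transactions

Answer: 1,2,5; total 8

Answer: A3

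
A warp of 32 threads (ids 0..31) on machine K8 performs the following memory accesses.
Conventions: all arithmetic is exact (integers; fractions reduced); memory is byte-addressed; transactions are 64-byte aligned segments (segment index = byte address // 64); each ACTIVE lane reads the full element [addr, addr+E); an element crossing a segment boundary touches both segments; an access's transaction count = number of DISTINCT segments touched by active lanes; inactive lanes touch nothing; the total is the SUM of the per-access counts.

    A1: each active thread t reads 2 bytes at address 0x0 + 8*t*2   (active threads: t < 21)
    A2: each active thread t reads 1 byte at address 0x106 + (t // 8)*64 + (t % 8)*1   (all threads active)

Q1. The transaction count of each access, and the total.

A1: 6 transactions
A2: 4 transactions

Answer: 6,4; total 10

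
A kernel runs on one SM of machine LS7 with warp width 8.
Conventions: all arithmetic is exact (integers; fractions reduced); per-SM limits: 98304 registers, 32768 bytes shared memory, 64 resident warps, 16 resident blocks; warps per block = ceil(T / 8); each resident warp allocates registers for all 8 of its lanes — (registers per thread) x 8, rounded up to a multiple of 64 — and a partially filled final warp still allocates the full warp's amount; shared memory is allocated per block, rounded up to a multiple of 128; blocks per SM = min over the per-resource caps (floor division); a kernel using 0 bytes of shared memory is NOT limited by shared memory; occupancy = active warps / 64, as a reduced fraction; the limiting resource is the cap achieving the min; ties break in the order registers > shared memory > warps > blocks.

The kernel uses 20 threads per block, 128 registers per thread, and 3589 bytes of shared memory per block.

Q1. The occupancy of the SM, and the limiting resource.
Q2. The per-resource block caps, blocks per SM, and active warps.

Answer: occupancy 3/8, limited by shared memory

registers: 32 blocks
shared memory: 8 blocks
warps: 21 blocks
blocks: 16 blocks

Answer: 8 blocks, 24 active warps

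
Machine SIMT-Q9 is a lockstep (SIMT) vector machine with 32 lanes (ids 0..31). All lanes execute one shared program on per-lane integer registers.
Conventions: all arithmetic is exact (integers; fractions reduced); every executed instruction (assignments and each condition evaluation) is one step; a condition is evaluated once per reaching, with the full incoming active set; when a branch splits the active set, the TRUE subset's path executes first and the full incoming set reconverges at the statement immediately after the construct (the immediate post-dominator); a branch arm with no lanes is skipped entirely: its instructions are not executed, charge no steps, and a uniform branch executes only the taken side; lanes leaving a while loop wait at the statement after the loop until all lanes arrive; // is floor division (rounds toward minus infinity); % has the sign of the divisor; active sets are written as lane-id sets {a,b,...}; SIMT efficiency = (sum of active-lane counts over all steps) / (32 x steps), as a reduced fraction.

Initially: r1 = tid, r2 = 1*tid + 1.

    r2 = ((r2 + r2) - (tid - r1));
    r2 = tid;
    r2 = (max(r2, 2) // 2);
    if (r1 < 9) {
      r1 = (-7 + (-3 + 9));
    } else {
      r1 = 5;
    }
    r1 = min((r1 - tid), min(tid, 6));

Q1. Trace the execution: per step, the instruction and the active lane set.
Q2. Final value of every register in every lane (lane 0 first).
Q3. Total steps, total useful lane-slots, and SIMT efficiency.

step 0: r2 <- ((r2 + r2) - (tid - r1)) {0,1,2,3,4,5,6,7,8,9,10,11,12,13,14,15,16,17,18,19,20,21,22,23,24,25,26,27,28,29,30,31}
step 1: r2 <- tid                    {0,1,2,3,4,5,6,7,8,9,10,11,12,13,14,15,16,17,18,19,20,21,22,23,24,25,26,27,28,29,30,31}
step 2: r2 <- (max(r2, 2) // 2)      {0,1,2,3,4,5,6,7,8,9,10,11,12,13,14,15,16,17,18,19,20,21,22,23,24,25,26,27,28,29,30,31}
step 3: eval (r1 < 9)                {0,1,2,3,4,5,6,7,8,9,10,11,12,13,14,15,16,17,18,19,20,21,22,23,24,25,26,27,28,29,30,31}
step 4: r1 <- (-7 + (-3 + 9))        {0,1,2,3,4,5,6,7,8}
step 5: r1 <- 5                      {9,10,11,12,13,14,15,16,17,18,19,20,21,22,23,24,25,26,27,28,29,30,31}
step 6: r1 <- min((r1 - tid), min(tid, 6)) {0,1,2,3,4,5,6,7,8,9,10,11,12,13,14,15,16,17,18,19,20,21,22,23,24,25,26,27,28,29,30,31}

Answer: 7 steps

r1: -1,-2,-3,-4,-5,-6,-7,-8,-9,-4,-5,-6,-7,-8,-9,-10,-11,-12,-13,-14,-15,-16,-17,-18,-19,-20,-21,-22,-23,-24,-25,-26
r2: 1,1,1,1,2,2,3,3,4,4,5,5,6,6,7,7,8,8,9,9,10,10,11,11,12,12,13,13,14,14,15,15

steps = 7; useful = 192; efficiency = 192/224 = 6/7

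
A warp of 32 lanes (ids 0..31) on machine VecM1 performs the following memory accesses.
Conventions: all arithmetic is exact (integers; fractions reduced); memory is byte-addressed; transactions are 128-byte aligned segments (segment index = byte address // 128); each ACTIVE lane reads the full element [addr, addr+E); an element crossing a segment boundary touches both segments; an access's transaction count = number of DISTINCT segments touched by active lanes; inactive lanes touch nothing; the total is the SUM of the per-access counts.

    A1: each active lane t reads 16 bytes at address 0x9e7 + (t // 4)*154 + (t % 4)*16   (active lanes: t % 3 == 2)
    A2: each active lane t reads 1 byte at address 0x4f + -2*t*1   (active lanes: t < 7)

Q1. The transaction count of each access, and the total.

A1: 9 transactions
A2: 1 transaction

Answer: 9,1; total 10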